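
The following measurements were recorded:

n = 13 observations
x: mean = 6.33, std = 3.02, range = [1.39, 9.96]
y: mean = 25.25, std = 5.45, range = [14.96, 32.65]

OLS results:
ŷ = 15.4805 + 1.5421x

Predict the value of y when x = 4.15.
ŷ = 21.8802

x = 4.15 lies inside the observed range [1.39, 9.96], so the fitted equation applies directly:

ŷ = 15.4805 + 1.5421 × 4.15
ŷ = 15.4805 + 6.3997
ŷ = 21.8802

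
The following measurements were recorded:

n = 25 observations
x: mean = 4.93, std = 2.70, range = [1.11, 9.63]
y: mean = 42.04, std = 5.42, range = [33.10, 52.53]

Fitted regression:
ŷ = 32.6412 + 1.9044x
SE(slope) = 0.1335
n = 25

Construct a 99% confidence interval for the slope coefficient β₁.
The 99% CI for β₁ is (1.5296, 2.2792)

Confidence interval for the slope:

The 99% CI for β₁ is: β̂₁ ± t*(α/2, n-2) × SE(β̂₁)

Step 1: Find critical t-value
- Confidence level = 0.99
- Degrees of freedom = n - 2 = 25 - 2 = 23
- t*(α/2, 23) = 2.8073

Step 2: Calculate margin of error
Margin = 2.8073 × 0.1335 = 0.3748

Step 3: Construct interval
CI = 1.9044 ± 0.3748
CI = (1.5296, 2.2792)

Interpretation: intervals built this way capture the true β₁ in 99% of repeated samples; here the plausible range for the per-unit effect of x on y is 1.5296 to 2.2792.
Since 0 is outside the interval, a two-sided test at α = 0.01 would reject H₀: β₁ = 0.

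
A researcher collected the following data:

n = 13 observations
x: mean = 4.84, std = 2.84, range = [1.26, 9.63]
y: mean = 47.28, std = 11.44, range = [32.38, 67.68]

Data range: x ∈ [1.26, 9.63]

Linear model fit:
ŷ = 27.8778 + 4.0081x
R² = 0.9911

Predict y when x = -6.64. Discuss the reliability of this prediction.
ŷ = 1.2640, but this is extrapolation (below the data range [1.26, 9.63]) and may be unreliable.

Prediction calculation:
ŷ = 27.8778 + 4.0081 × (-6.64)
ŷ = 1.2640

Reliability:
- Data range: x ∈ [1.26, 9.63]
- Prediction point: x = -6.64 is 7.90 units below the observed range → this is EXTRAPOLATION, not interpolation

Why that matters here:
- R² describes fit only over the sampled x values; it says nothing about behaviour beyond them
- There are no observations near this x to validate the fitted line there

Report the number if required, but flag clearly that it is an extrapolation.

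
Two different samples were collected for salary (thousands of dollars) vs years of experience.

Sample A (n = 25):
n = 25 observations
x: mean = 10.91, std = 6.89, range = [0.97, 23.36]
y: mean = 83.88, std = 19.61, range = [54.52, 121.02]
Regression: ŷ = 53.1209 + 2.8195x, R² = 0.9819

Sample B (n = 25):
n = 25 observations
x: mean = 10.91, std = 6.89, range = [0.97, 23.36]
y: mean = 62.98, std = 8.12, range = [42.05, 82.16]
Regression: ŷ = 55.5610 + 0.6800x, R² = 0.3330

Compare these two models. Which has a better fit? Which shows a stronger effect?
Model A has the better fit (R² = 0.9819 vs 0.3330). Model A shows the stronger effect (|β₁| = 2.8195 vs 0.6800).

Model Comparison:

Fit — compare R²:
- Model A: R² = 0.9819 → 98.19% of variance in salary explained
- Model B: R² = 0.3330 → 33.30% of variance in salary explained
- 0.9819 > 0.3330 → Model A has the better fit

Which has the larger per-year effect? (|β₁|)
- Model A: β₁ = 2.8195 → predicted salary rises 2.8195 thousand dollars per additional year of experience
- Model B: β₁ = 0.6800 → predicted salary rises 0.6800 thousand dollars per additional year of experience
- |2.8195| > |0.6800| → Model A shows the stronger marginal effect

Notes:
- R² measures how tightly points cluster around the line; β₁ measures how steep the line is — they answer different questions.
- The two samples could reflect different populations, time periods, or measurement quality.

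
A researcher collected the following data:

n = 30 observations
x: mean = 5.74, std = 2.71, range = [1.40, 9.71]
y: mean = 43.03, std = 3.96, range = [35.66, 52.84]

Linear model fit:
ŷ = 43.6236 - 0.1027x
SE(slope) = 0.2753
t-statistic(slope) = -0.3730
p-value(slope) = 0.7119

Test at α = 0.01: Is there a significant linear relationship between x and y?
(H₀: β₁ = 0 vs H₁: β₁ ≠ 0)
p-value = 0.7119 ≥ α = 0.01, so we fail to reject H₀. The relationship is not significant.

Hypothesis test for the slope coefficient:

H₀: β₁ = 0 (no linear relationship)
H₁: β₁ ≠ 0 (linear relationship exists)

Test statistic: t = β̂₁ / SE(β̂₁) = -0.1027 / 0.2753 = -0.3730

With df = 28, the two-sided p-value for |t| = 0.3730 is 0.7119.

Decision rule: reject H₀ if p-value < α.
p-value = 0.7119 ≥ α = 0.01 → fail to reject H₀.

There is not sufficient evidence at the 1% significance level to conclude that a linear relationship exists between x and y.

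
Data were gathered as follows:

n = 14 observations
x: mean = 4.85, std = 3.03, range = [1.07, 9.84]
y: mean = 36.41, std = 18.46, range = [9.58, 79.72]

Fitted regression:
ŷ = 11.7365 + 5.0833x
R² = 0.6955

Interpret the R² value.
About 69.55% of the variability in y is accounted for by the regression on x (R² = 0.6955) — a moderate linear fit.

R² = 1 − SS_res/SS_tot compares the residual scatter to the total scatter of y about its mean.

Here R² = 0.6955:
- Explained: 69.55% of the variation in y
- Unexplained (residual): 100% − 69.55% = 30.45%
- Rule of thumb (below 0.3 weak; 0.3 to below 0.7 moderate; 0.7 and above strong) → moderate

Equivalently, for simple linear regression R² = r², so |r| = √0.6955 ≈ 0.8340.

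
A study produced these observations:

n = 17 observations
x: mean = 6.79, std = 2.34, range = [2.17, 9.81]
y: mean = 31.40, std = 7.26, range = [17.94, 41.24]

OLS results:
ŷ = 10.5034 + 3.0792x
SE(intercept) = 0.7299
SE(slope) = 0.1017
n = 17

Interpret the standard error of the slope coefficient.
SE(β̂₁) = 0.1017 is the estimated standard deviation of the slope estimate across repeated samples; relative to β̂₁ = 3.0792 that is 3.3%, a precise estimate.

SE(β̂₁) = 0.1017 says: if we drew many samples of n = 17 from the same population and refit each time, the fitted slopes would scatter with a standard deviation of roughly 0.1017 around the true β₁.

Relative precision:
- SE / |β̂₁| = 0.1017 / 3.0792 = 3.3%
- Rule of thumb (under 20%: precise; 20% to under 50%: moderately precise; 50% or more: imprecise) → precise

Link to the t-test: t = β̂₁ / SE(β̂₁) = 3.0792 / 0.1017 = 30.2773, the statistic for H₀: β₁ = 0.

What drives SE(β̂₁): larger n (here n = 17) → smaller SE; wider spread of x values → smaller SE; more residual scatter → larger SE.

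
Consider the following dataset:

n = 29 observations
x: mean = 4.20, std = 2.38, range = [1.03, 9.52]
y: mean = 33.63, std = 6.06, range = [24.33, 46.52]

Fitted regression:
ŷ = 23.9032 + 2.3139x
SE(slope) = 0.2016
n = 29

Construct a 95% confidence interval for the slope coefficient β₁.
The 95% CI for β₁ is (1.9003, 2.7275)

Confidence interval for the slope:

The 95% CI for β₁ is: β̂₁ ± t*(α/2, n-2) × SE(β̂₁)

Step 1: Find critical t-value
- Confidence level = 0.95
- Degrees of freedom = n - 2 = 29 - 2 = 27
- t*(α/2, 27) = 2.0518

Step 2: Calculate margin of error
Margin = 2.0518 × 0.2016 = 0.4136

Step 3: Construct interval
CI = 2.3139 ± 0.4136
CI = (1.9003, 2.7275)

Interpretation: each one-unit increase in x is associated with a change in mean y of between 1.9003 and 2.7275, with 95% confidence.
Since 0 is outside the interval, a two-sided test at α = 0.05 would reject H₀: β₁ = 0.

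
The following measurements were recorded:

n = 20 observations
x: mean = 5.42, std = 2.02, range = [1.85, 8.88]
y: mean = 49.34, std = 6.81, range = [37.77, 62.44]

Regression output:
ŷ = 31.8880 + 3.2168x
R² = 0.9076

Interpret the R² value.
The model explains 90.76% of the variance in y (R² = 0.9076), leaving 9.24% unexplained; the fit is strong.

R² = 1 − SS_res/SS_tot compares the residual scatter to the total scatter of y about its mean.

Here R² = 0.9076:
- Explained: 90.76% of the variation in y
- Unexplained (residual): 100% − 90.76% = 9.24%
- Rule of thumb (below 0.3 weak; 0.3 to below 0.7 moderate; 0.7 and above strong) → strong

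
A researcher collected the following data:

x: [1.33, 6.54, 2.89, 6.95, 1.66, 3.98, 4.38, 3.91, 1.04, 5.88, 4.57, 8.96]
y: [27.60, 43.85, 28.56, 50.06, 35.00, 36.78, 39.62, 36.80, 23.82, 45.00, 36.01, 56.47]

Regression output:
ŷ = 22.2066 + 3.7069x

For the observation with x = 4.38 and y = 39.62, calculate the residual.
Residual = 1.1772

The residual is the difference between the actual value and the predicted value:

Residual = y - ŷ

Step 1: Calculate predicted value
ŷ = 22.2066 + 3.7069 × 4.38
ŷ = 38.4428

Step 2: Calculate residual
Residual = 39.62 - 38.4428
Residual = 1.1772

Sign check: y > ŷ, so the point is above the line and the fit underestimates here.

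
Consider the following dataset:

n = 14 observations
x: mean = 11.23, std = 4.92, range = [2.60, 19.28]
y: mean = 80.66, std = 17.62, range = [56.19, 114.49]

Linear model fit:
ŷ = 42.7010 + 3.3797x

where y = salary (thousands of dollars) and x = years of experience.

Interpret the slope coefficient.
On average, salary is about 3.3797 thousand dollars higher for every extra year of experience.

The slope coefficient β₁ = 3.3797 represents the marginal effect of experience on salary.

Interpretation:
- Experience up by 1 year → predicted salary increases by 3.3797 thousand dollars
- This is a linear approximation: the same per-unit change is assumed across the whole observed x range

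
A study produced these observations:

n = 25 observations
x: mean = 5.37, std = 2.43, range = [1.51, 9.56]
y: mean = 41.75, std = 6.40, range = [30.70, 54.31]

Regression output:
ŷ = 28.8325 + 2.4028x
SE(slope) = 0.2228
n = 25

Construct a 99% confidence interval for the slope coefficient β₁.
The 99% CI for β₁ is (1.7773, 3.0283)

Confidence interval for the slope:

The 99% CI for β₁ is: β̂₁ ± t*(α/2, n-2) × SE(β̂₁)

Step 1: Find critical t-value
- Confidence level = 0.99
- Degrees of freedom = n - 2 = 25 - 2 = 23
- t*(α/2, 23) = 2.8073

Step 2: Calculate margin of error
Margin = 2.8073 × 0.2228 = 0.6255

Step 3: Construct interval
CI = 2.4028 ± 0.6255
CI = (1.7773, 3.0283)

Interpretation: each one-unit increase in x is associated with a change in mean y of between 1.7773 and 3.0283, with 99% confidence.
The interval does not include 0, suggesting a significant linear relationship.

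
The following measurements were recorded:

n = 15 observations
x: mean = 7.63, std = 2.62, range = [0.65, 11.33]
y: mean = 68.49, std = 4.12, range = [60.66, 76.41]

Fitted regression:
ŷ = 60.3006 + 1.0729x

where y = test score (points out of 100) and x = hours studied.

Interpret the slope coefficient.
For each additional hour of study time, predicted test score increases by approximately 1.0729 points.

The slope coefficient β₁ = 1.0729 represents the marginal effect of study time on test score.

Interpretation:
- Study time up by 1 hour → predicted test score increases by 1.0729 points
- This is a linear approximation: the same per-unit change is assumed across the whole observed x range
- The sign (+) gives the direction; the magnitude 1.0729 gives the size of the effect per hour

The intercept β₀ = 60.3006 is the predicted test score when study time = 0; since the smallest observed x is 0.65, this is an extrapolation and mainly anchors the line.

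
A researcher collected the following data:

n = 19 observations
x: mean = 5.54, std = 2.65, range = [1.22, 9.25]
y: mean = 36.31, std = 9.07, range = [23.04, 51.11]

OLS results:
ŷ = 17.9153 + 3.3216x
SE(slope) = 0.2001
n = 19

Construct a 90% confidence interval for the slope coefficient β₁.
The 90% CI for β₁ is (2.9735, 3.6697)

Confidence interval for the slope:

The 90% CI for β₁ is: β̂₁ ± t*(α/2, n-2) × SE(β̂₁)

Step 1: Find critical t-value
- Confidence level = 0.9
- Degrees of freedom = n - 2 = 19 - 2 = 17
- t*(α/2, 17) = 1.7396

Step 2: Calculate margin of error
Margin = 1.7396 × 0.2001 = 0.3481

Step 3: Construct interval
CI = 3.3216 ± 0.3481
CI = (2.9735, 3.6697)

Interpretation: each one-unit increase in x is associated with a change in mean y of between 2.9735 and 3.6697, with 90% confidence.
Both endpoints are positive, so the data support a genuinely positive slope at this confidence level.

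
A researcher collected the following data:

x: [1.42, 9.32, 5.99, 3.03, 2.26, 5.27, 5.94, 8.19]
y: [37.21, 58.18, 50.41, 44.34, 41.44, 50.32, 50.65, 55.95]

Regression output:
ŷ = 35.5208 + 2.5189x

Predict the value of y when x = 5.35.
ŷ = 48.9969

To predict y for x = 5.35, substitute into the regression equation:

ŷ = 35.5208 + 2.5189 × 5.35
ŷ = 35.5208 + 13.4761
ŷ = 48.9969

This is the fitted mean response at that x — an individual observation would come with a wider prediction interval.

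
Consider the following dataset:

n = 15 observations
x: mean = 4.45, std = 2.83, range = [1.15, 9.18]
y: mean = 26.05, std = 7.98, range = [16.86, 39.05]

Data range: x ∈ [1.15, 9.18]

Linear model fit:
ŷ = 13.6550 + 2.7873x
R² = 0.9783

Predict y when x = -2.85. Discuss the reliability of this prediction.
The equation gives ŷ = 5.7112; however x = -2.85 is 4.00 units below the observed range, so this extrapolated value should not be trusted.

Prediction calculation:
ŷ = 13.6550 + 2.7873 × (-2.85)
ŷ = 5.7112

Reliability:
- Data range: x ∈ [1.15, 9.18]
- Prediction point: x = -2.85 is 4.00 units below the observed range → this is EXTRAPOLATION, not interpolation

Why that matters here:
- There are no observations near this x to validate the fitted line there
- Real relationships often flatten, saturate, or turn nonlinear at extremes
- The linear relationship may not hold outside the observed range

Report the number if required, but flag clearly that it is an extrapolation.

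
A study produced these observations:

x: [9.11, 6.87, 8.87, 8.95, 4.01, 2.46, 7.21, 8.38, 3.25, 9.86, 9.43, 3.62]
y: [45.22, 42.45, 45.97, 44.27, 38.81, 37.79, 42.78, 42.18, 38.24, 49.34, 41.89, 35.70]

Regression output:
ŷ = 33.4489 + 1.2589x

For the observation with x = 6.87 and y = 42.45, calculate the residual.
Residual = 0.3525

The residual is the difference between the actual value and the predicted value:

Residual = y - ŷ

Step 1: Calculate predicted value
ŷ = 33.4489 + 1.2589 × 6.87
ŷ = 42.0975

Step 2: Calculate residual
Residual = 42.45 - 42.0975
Residual = 0.3525

The residual is positive, so the observed y = 42.45 sits above the regression line (the line underestimates it by 0.3525).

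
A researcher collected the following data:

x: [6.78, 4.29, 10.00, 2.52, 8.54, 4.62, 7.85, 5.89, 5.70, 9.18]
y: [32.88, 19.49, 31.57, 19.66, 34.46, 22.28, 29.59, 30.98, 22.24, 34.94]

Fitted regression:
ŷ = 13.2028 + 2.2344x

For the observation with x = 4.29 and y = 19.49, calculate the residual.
Residual = -3.2984

The residual is the difference between the actual value and the predicted value:

Residual = y - ŷ

Step 1: Calculate predicted value
ŷ = 13.2028 + 2.2344 × 4.29
ŷ = 22.7884

Step 2: Calculate residual
Residual = 19.49 - 22.7884
Residual = -3.2984

The residual is negative, so the observed y = 19.49 sits below the regression line (the line overestimates it by 3.2984).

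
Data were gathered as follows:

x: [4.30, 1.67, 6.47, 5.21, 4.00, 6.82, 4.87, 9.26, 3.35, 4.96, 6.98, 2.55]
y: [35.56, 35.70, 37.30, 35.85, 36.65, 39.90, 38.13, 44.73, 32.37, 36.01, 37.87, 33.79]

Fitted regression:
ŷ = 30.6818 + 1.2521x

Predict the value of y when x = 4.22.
ŷ = 35.9657

x = 4.22 lies inside the observed range [1.67, 9.26], so the fitted equation applies directly:

ŷ = 30.6818 + 1.2521 × 4.22
ŷ = 30.6818 + 5.2839
ŷ = 35.9657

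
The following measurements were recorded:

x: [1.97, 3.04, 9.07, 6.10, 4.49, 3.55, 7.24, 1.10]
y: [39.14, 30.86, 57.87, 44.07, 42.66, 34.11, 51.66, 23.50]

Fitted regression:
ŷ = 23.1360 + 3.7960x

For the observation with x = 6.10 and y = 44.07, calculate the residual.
Residual = -2.2216

The residual is the difference between the actual value and the predicted value:

Residual = y - ŷ

Step 1: Calculate predicted value
ŷ = 23.1360 + 3.7960 × 6.10
ŷ = 46.2916

Step 2: Calculate residual
Residual = 44.07 - 46.2916
Residual = -2.2216

Sign check: y < ŷ, so the point is below the line and the fit overestimates here.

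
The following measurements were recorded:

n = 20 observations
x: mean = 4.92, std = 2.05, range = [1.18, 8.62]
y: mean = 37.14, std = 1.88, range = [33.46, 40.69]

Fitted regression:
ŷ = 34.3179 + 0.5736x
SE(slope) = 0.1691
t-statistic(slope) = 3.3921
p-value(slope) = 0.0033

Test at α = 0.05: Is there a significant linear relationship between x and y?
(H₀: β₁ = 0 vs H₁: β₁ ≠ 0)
Reject H₀: p-value = 0.0033 < α = 0.05. The linear relationship is significant at the 5% level.

Hypothesis test for the slope coefficient:

H₀: β₁ = 0 (no linear relationship)
H₁: β₁ ≠ 0 (linear relationship exists)

Test statistic: t = β̂₁ / SE(β̂₁) = 0.5736 / 0.1691 = 3.3921

p = 0.0033: how often a slope estimate this far from 0 (in SE units) would arise by chance if β₁ were truly 0.

Decision rule: reject H₀ if p-value < α.
p-value = 0.0033 < α = 0.05 → reject H₀.

Conclusion: the linear association between x and y is significant at the 5% level.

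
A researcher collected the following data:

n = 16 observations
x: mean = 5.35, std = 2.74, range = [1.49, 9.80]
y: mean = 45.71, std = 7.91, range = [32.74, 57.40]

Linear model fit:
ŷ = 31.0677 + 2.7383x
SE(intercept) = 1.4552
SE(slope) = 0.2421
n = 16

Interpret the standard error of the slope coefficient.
SE(β̂₁) = 0.2421 is the estimated standard deviation of the slope estimate across repeated samples; relative to β̂₁ = 2.7383 that is 8.8%, a precise estimate.

SE(β̂₁) = s / √Sxx, where s is the residual standard deviation and Sxx = Σ(x − x̄)². It is the yardstick for how far β̂₁ = 2.7383 could plausibly be from the true slope.

Relative precision:
- SE / |β̂₁| = 0.2421 / 2.7383 = 8.8%
- Rule of thumb (under 20%: precise; 20% to under 50%: moderately precise; 50% or more: imprecise) → precise

Link to interval estimation: a confidence interval for β₁ is β̂₁ ± t* × 0.2421, so SE sets the half-width per unit of t*.

What drives SE(β̂₁): larger n (here n = 16) → smaller SE.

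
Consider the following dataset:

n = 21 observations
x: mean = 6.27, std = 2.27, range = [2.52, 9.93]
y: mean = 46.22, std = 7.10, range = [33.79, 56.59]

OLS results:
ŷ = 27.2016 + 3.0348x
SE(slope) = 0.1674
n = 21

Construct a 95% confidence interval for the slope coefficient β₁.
The 95% CI for β₁ is (2.6844, 3.3852)

Confidence interval for the slope:

The 95% CI for β₁ is: β̂₁ ± t*(α/2, n-2) × SE(β̂₁)

Step 1: Find critical t-value
- Confidence level = 0.95
- Degrees of freedom = n - 2 = 21 - 2 = 19
- t*(α/2, 19) = 2.0930

Step 2: Calculate margin of error
Margin = 2.0930 × 0.1674 = 0.3504

Step 3: Construct interval
CI = 3.0348 ± 0.3504
CI = (2.6844, 3.3852)

Interpretation: each one-unit increase in x is associated with a change in mean y of between 2.6844 and 3.3852, with 95% confidence.
Both endpoints are positive, so the data support a genuinely positive slope at this confidence level.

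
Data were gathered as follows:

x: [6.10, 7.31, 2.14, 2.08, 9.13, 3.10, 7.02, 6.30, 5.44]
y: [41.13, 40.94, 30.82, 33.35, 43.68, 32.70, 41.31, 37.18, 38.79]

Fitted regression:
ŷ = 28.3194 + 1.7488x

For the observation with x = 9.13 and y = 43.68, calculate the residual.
Residual = -0.6059

The residual is the difference between the actual value and the predicted value:

Residual = y - ŷ

Step 1: Calculate predicted value
ŷ = 28.3194 + 1.7488 × 9.13
ŷ = 44.2859

Step 2: Calculate residual
Residual = 43.68 - 44.2859
Residual = -0.6059

Sign check: y < ŷ, so the point is below the line and the fit overestimates here.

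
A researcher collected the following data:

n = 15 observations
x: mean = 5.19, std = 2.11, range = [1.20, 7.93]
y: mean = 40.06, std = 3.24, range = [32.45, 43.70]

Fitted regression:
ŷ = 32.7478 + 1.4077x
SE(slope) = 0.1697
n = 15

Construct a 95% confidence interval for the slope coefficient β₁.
The 95% CI for β₁ is (1.0411, 1.7743)

Confidence interval for the slope:

The 95% CI for β₁ is: β̂₁ ± t*(α/2, n-2) × SE(β̂₁)

Step 1: Find critical t-value
- Confidence level = 0.95
- Degrees of freedom = n - 2 = 15 - 2 = 13
- t*(α/2, 13) = 2.1604

Step 2: Calculate margin of error
Margin = 2.1604 × 0.1697 = 0.3666

Step 3: Construct interval
CI = 1.4077 ± 0.3666
CI = (1.0411, 1.7743)

Interpretation: each one-unit increase in x is associated with a change in mean y of between 1.0411 and 1.7743, with 95% confidence.
The interval does not include 0, suggesting a significant linear relationship.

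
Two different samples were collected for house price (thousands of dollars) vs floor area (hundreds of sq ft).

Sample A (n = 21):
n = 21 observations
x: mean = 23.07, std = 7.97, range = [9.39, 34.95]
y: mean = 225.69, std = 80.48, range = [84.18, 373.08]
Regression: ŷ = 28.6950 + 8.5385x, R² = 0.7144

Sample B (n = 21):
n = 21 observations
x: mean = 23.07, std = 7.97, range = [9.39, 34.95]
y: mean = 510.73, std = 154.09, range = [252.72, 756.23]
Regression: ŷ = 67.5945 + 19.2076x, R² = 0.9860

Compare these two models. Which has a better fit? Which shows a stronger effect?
Model B has the better fit (R² = 0.9860 vs 0.7144). Model B shows the stronger effect (|β₁| = 19.2076 vs 8.5385).

Model Comparison:

Goodness of fit (R²):
- Model A: R² = 0.7144 → 71.44% of variance in house price explained
- Model B: R² = 0.9860 → 98.60% of variance in house price explained
- 0.9860 > 0.7144 → Model B has the better fit

Strength of effect — compare |β₁|:
- Model A: β₁ = 8.5385 → predicted house price rises 8.5385 thousand dollars per additional hundred sq ft of floor area
- Model B: β₁ = 19.2076 → predicted house price rises 19.2076 thousand dollars per additional hundred sq ft of floor area
- |8.5385| < |19.2076| → Model B shows the stronger marginal effect

Notes:
- A steeper slope doesn't make a better model if the scatter around the line is large.
- The two samples could reflect different populations, time periods, or measurement quality.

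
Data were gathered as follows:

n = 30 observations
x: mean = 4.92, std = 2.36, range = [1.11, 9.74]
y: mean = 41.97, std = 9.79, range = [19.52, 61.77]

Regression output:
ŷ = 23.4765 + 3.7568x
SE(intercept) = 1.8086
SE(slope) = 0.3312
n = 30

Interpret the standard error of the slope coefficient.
SE(slope) = 0.3312 measures the uncertainty in the estimated slope. The coefficient is estimated precisely (SE/|β̂₁| = 8.8%).

SE(β̂₁) = 0.3312 says: if we drew many samples of n = 30 from the same population and refit each time, the fitted slopes would scatter with a standard deviation of roughly 0.3312 around the true β₁.

Relative precision:
- SE / |β̂₁| = 0.3312 / 3.7568 = 8.8%
- Rule of thumb (under 20%: precise; 20% to under 50%: moderately precise; 50% or more: imprecise) → precise

Rough 95% range (±2 SE): 3.7568 ± 0.6624 → (3.0944, 4.4192).

What drives SE(β̂₁): larger n (here n = 30) → smaller SE; wider spread of x values → smaller SE.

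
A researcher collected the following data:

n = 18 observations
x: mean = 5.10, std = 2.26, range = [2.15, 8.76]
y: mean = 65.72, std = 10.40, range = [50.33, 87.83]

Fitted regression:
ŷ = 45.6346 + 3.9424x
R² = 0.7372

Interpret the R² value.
The model explains 73.72% of the variance in y (R² = 0.7372), leaving 26.28% unexplained; the fit is strong.

R² (coefficient of determination) measures the proportion of variance in y explained by the regression model.

Here R² = 0.7372:
- Explained: 73.72% of the variation in y
- Unexplained (residual): 100% − 73.72% = 26.28%
- Rule of thumb (below 0.3 weak; 0.3 to below 0.7 moderate; 0.7 and above strong) → strong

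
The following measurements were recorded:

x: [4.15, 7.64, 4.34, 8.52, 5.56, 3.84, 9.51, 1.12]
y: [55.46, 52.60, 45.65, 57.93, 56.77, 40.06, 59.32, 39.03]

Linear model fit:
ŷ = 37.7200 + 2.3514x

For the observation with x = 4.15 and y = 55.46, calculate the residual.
Residual = 7.9817

The residual is the difference between the actual value and the predicted value:

Residual = y - ŷ

Step 1: Calculate predicted value
ŷ = 37.7200 + 2.3514 × 4.15
ŷ = 47.4783

Step 2: Calculate residual
Residual = 55.46 - 47.4783
Residual = 7.9817

The residual is positive, so the observed y = 55.46 sits above the regression line (the line underestimates it by 7.9817).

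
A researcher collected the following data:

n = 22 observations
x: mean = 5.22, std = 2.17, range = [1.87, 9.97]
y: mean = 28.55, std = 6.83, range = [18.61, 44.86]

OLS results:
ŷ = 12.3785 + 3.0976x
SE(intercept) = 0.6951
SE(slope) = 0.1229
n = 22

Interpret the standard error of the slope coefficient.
SE(β̂₁) = 0.1229 is the estimated standard deviation of the slope estimate across repeated samples; relative to β̂₁ = 3.0976 that is 4.0%, a precise estimate.

SE(β̂₁) = s / √Sxx, where s is the residual standard deviation and Sxx = Σ(x − x̄)². It is the yardstick for how far β̂₁ = 3.0976 could plausibly be from the true slope.

Relative precision:
- SE / |β̂₁| = 0.1229 / 3.0976 = 4.0%
- Rule of thumb (under 20%: precise; 20% to under 50%: moderately precise; 50% or more: imprecise) → precise

Link to interval estimation: a confidence interval for β₁ is β̂₁ ± t* × 0.1229, so SE sets the half-width per unit of t*.

What drives SE(β̂₁): wider spread of x values → smaller SE.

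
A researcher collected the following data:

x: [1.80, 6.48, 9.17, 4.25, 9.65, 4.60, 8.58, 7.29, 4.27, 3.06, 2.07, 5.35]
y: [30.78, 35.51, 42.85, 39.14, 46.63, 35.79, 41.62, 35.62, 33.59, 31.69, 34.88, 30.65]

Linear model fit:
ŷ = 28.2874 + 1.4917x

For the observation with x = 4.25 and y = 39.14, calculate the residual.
Residual = 4.5129

The residual is the difference between the actual value and the predicted value:

Residual = y - ŷ

Step 1: Calculate predicted value
ŷ = 28.2874 + 1.4917 × 4.25
ŷ = 34.6271

Step 2: Calculate residual
Residual = 39.14 - 34.6271
Residual = 4.5129

The residual is positive, so the observed y = 39.14 sits above the regression line (the line underestimates it by 4.5129).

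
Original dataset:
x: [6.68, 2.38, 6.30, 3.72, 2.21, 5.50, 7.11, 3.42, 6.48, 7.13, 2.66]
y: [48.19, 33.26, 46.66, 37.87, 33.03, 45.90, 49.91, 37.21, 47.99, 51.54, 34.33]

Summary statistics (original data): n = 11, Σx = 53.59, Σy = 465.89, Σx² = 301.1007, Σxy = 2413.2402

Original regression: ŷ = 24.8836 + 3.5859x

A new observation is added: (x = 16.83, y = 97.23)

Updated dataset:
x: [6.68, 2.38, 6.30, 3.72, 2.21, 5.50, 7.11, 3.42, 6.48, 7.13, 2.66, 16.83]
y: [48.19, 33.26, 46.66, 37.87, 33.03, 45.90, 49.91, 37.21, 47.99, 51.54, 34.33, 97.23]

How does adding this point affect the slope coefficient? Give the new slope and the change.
Adding the point moves β₁ from 3.5859 to 4.3544, i.e. it increases by 0.7685 (+21.4%).

The new point has HIGH LEVERAGE: x = 16.83 is far from the original mean x̄ = 53.59/11 ≈ 4.87 (original range [2.21, 7.13]).

Step 1: Update the sums with the new point (n goes from 11 to 12)
Σx  = 53.59 + 16.83 = 70.42
Σy  = 465.89 + 97.23 = 563.12
Σx² = 301.1007 + 16.83² = 301.1007 + 283.2489 = 584.3496
Σxy = 2413.2402 + 16.83×97.23 = 2413.2402 + 1636.3809 = 4049.6211

Step 2: Recompute the slope with b₁ = (nΣxy − ΣxΣy) / (nΣx² − (Σx)²)
Numerator   = 12×4049.6211 − 70.42×563.12 = 48595.4532 − 39654.9104 = 8940.5428
Denominator = 12×584.3496 − 70.42² = 7012.1952 − 4958.9764 = 2053.2188
b₁(new) = 8940.5428 / 2053.2188 = 4.3544

(Same formula on the original sums: (11×2413.2402 − 53.59×465.89) / (11×301.1007 − 53.59²) = 1578.5971 / 440.2196 = 3.5859, matching the given fit.)

Step 3: Change in slope
Δβ₁ = 4.3544 − 3.5859 = +0.7685
Relative change = +0.7685 / 3.5859 × 100% = +21.4%
→ the slope increases when the point is added.

A high-leverage point only changes the slope if it is off the original line; here y = 97.23 is above the original trend, so the slope increases.
In practice: refit with and without it and report both if conclusions differ.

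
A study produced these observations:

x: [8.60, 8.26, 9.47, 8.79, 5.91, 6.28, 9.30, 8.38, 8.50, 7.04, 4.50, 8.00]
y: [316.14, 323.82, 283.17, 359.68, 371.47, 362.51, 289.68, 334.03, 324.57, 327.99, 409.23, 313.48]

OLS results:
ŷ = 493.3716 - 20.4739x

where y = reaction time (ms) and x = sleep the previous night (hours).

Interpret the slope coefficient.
On average, reaction time is about 20.4739 ms lower for every extra hour of sleep.

The slope coefficient β₁ = -20.4739 represents the marginal effect of sleep on reaction time.

Interpretation:
- Sleep up by 1 hour → predicted reaction time decreases by 20.4739 ms
- The effect is assumed constant over the observed range of x (linearity)

The intercept β₀ = 493.3716 is the predicted reaction time when sleep = 0; since the smallest observed x is 4.50, this is an extrapolation and mainly anchors the line.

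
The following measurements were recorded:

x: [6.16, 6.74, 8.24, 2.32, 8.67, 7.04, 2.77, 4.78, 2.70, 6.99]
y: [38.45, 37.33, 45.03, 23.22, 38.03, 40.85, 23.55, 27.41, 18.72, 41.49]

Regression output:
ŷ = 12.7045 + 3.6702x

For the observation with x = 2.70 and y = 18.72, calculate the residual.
Residual = -3.8940

The residual is the difference between the actual value and the predicted value:

Residual = y - ŷ

Step 1: Calculate predicted value
ŷ = 12.7045 + 3.6702 × 2.70
ŷ = 22.6140

Step 2: Calculate residual
Residual = 18.72 - 22.6140
Residual = -3.8940

Interpretation: the model overestimates the actual value by 3.8940 at this point (negative residual → observation lies below the fitted line).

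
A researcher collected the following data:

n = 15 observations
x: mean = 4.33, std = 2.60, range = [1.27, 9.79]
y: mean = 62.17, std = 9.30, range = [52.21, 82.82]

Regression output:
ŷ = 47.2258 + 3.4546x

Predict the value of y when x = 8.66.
ŷ = 77.1426

x = 8.66 lies inside the observed range [1.27, 9.79], so the fitted equation applies directly:

ŷ = 47.2258 + 3.4546 × 8.66
ŷ = 47.2258 + 29.9168
ŷ = 77.1426

This is a point prediction; actual observations scatter around it by roughly the residual standard deviation.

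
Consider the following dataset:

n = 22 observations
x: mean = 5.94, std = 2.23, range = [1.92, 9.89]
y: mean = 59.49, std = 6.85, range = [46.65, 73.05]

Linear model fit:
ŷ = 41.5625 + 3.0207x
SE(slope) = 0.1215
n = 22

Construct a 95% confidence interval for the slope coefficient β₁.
The 95% CI for β₁ is (2.7673, 3.2741)

Confidence interval for the slope:

The 95% CI for β₁ is: β̂₁ ± t*(α/2, n-2) × SE(β̂₁)

Step 1: Find critical t-value
- Confidence level = 0.95
- Degrees of freedom = n - 2 = 22 - 2 = 20
- t*(α/2, 20) = 2.0860

Step 2: Calculate margin of error
Margin = 2.0860 × 0.1215 = 0.2534

Step 3: Construct interval
CI = 3.0207 ± 0.2534
CI = (2.7673, 3.2741)

Interpretation: intervals built this way capture the true β₁ in 95% of repeated samples; here the plausible range for the per-unit effect of x on y is 2.7673 to 3.2741.
Both endpoints are positive, so the data support a genuinely positive slope at this confidence level.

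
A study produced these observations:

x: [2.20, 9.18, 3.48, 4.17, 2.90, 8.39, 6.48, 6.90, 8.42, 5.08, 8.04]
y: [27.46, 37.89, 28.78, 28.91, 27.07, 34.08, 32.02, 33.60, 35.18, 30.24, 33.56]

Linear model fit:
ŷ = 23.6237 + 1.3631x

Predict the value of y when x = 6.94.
ŷ = 33.0836

Plug x = 6.94 into the fitted line:

ŷ = 23.6237 + 1.3631 × 6.94
ŷ = 23.6237 + 9.4599
ŷ = 33.0836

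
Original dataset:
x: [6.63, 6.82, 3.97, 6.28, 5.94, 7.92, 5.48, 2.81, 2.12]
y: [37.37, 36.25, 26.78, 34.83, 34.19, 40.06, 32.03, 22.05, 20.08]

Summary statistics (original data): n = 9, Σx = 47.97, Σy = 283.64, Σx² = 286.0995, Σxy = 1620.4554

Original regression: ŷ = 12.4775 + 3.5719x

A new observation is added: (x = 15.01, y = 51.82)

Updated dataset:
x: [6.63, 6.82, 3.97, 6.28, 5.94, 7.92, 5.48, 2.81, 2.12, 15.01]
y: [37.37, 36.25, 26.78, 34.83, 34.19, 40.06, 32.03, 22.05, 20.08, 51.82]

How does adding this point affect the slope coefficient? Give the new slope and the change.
New slope β₁ = 2.4884 versus 3.5719 before: a change of -1.0835 (-30.3%).

x = 15.01 lies well outside the original x-range [2.12, 7.92] (x̄ ≈ 5.33), so this observation has high leverage and can move the slope substantially.

Step 1: Update the sums with the new point (n goes from 9 to 10)
Σx  = 47.97 + 15.01 = 62.98
Σy  = 283.64 + 51.82 = 335.46
Σx² = 286.0995 + 15.01² = 286.0995 + 225.3001 = 511.3996
Σxy = 1620.4554 + 15.01×51.82 = 1620.4554 + 777.8182 = 2398.2736

Step 2: Recompute the slope with b₁ = (nΣxy − ΣxΣy) / (nΣx² − (Σx)²)
Numerator   = 10×2398.2736 − 62.98×335.46 = 23982.7360 − 21127.2708 = 2855.4652
Denominator = 10×511.3996 − 62.98² = 5113.9960 − 3966.4804 = 1147.5156
b₁(new) = 2855.4652 / 1147.5156 = 2.4884

(Same formula on the original sums: (9×1620.4554 − 47.97×283.64) / (9×286.0995 − 47.97²) = 977.8878 / 273.7746 = 3.5719, matching the given fit.)

Step 3: Change in slope
Δβ₁ = 2.4884 − 3.5719 = -1.0835
Relative change = -1.0835 / 3.5719 × 100% = -30.3%
→ the slope decreases when the point is added.

A high-leverage point only changes the slope if it is off the original line; here y = 51.82 is below the original trend, so the slope decreases.
In practice: check such a point for data-entry or measurement error; refit with and without it and report both if conclusions differ.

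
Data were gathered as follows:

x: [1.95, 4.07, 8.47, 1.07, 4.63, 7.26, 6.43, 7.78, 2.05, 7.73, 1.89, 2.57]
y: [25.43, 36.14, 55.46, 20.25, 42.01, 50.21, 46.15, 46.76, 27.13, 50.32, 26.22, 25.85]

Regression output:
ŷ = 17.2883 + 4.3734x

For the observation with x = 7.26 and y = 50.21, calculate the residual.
Residual = 1.1708

The residual is the difference between the actual value and the predicted value:

Residual = y - ŷ

Step 1: Calculate predicted value
ŷ = 17.2883 + 4.3734 × 7.26
ŷ = 49.0392

Step 2: Calculate residual
Residual = 50.21 - 49.0392
Residual = 1.1708

Sign check: y > ŷ, so the point is above the line and the fit underestimates here.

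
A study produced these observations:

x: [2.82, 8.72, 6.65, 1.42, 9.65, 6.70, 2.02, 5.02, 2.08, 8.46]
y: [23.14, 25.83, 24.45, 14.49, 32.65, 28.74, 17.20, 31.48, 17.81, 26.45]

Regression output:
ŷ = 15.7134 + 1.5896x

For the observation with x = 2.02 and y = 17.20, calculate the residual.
Residual = -1.7244

The residual is the difference between the actual value and the predicted value:

Residual = y - ŷ

Step 1: Calculate predicted value
ŷ = 15.7134 + 1.5896 × 2.02
ŷ = 18.9244

Step 2: Calculate residual
Residual = 17.20 - 18.9244
Residual = -1.7244

The residual is negative, so the observed y = 17.20 sits below the regression line (the line overestimates it by 1.7244).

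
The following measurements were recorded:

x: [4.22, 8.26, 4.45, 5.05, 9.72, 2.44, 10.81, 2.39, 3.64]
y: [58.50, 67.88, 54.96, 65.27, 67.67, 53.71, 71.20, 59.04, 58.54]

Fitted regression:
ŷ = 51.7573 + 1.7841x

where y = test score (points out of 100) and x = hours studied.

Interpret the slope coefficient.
On average, test score is about 1.7841 points higher for every extra hour of study time.

β₁ = 1.7841 is the change in predicted test score (points) per additional hour of study time.

Interpretation:
- Study time up by 1 hour → predicted test score increases by 1.7841 points
- The effect is assumed constant over the observed range of x (linearity)

The intercept β₀ = 51.7573 is the predicted test score when study time = 0; since the smallest observed x is 2.39, this is an extrapolation and mainly anchors the line.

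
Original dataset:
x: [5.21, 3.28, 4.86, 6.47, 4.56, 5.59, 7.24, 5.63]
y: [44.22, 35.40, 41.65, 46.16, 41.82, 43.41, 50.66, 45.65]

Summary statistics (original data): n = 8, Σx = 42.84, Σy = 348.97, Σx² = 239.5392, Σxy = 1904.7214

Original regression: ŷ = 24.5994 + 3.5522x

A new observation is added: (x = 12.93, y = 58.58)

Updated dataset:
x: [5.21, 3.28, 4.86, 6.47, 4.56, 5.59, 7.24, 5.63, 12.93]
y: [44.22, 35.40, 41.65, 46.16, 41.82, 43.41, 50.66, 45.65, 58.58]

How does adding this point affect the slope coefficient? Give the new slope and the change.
New slope β₁ = 2.2362 versus 3.5522 before: a change of -1.3160 (-37.0%).

x = 12.93 lies well outside the original x-range [3.28, 7.24] (x̄ ≈ 5.36), so this observation has high leverage and can move the slope substantially.

Step 1: Update the sums with the new point (n goes from 8 to 9)
Σx  = 42.84 + 12.93 = 55.77
Σy  = 348.97 + 58.58 = 407.55
Σx² = 239.5392 + 12.93² = 239.5392 + 167.1849 = 406.7241
Σxy = 1904.7214 + 12.93×58.58 = 1904.7214 + 757.4394 = 2662.1608

Step 2: Recompute the slope with b₁ = (nΣxy − ΣxΣy) / (nΣx² − (Σx)²)
Numerator   = 9×2662.1608 − 55.77×407.55 = 23959.4472 − 22729.0635 = 1230.3837
Denominator = 9×406.7241 − 55.77² = 3660.5169 − 3110.2929 = 550.2240
b₁(new) = 1230.3837 / 550.2240 = 2.2362

(Same formula on the original sums: (8×1904.7214 − 42.84×348.97) / (8×239.5392 − 42.84²) = 287.8964 / 81.0480 = 3.5522, matching the given fit.)

Step 3: Change in slope
Δβ₁ = 2.2362 − 3.5522 = -1.3160
Relative change = -1.3160 / 3.5522 × 100% = -37.0%
→ the slope decreases when the point is added.

Because the point sits below the extension of the original line at a high-leverage x, it tilts the fit down.
In practice: refit with and without it and report both if conclusions differ; examine leverage (hᵢ) and Cook's distance rather than deleting it automatically.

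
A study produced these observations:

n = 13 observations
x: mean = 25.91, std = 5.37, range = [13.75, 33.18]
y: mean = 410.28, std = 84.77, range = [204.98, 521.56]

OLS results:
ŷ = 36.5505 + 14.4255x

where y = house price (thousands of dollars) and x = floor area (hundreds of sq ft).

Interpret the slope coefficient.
For each additional hundred sq ft of floor area, predicted house price increases by approximately 14.4255 thousand dollars.

β₁ = 14.4255 is the change in predicted house price (thousand dollars) per additional hundred sq ft of floor area.

Interpretation:
- Floor area up by 1 hundred sq ft → predicted house price increases by 14.4255 thousand dollars
- The effect is assumed constant over the observed range of x (linearity)
- The sign (+) gives the direction; the magnitude 14.4255 gives the size of the effect per hundred sq ft

The intercept β₀ = 36.5505 is the predicted house price when floor area = 0; since the smallest observed x is 13.75, this is an extrapolation and mainly anchors the line.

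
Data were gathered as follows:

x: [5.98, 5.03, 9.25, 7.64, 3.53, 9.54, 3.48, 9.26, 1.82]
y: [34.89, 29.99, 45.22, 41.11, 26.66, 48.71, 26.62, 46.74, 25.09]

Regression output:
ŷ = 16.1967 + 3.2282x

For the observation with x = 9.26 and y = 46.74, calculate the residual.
Residual = 0.6502

The residual is the difference between the actual value and the predicted value:

Residual = y - ŷ

Step 1: Calculate predicted value
ŷ = 16.1967 + 3.2282 × 9.26
ŷ = 46.0898

Step 2: Calculate residual
Residual = 46.74 - 46.0898
Residual = 0.6502

The residual is positive, so the observed y = 46.74 sits above the regression line (the line underestimates it by 0.6502).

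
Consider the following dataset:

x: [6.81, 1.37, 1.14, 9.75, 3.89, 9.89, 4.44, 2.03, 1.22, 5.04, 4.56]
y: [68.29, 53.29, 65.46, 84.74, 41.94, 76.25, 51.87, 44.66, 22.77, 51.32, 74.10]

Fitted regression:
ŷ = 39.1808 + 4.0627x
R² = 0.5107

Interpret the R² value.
The model explains 51.07% of the variance in y (R² = 0.5107), leaving 48.93% unexplained; the fit is moderate.

The coefficient of determination R² is the fraction of the total variation in y that the fitted line accounts for.

Here R² = 0.5107:
- Explained: 51.07% of the variation in y
- Unexplained (residual): 100% − 51.07% = 48.93%
- Rule of thumb (below 0.3 weak; 0.3 to below 0.7 moderate; 0.7 and above strong) → moderate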